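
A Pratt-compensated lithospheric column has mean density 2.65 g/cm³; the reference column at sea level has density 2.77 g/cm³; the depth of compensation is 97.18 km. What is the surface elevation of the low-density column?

ρ_ref D = ρ (D + h) → h = D (ρ_ref − ρ)/ρ.
h = 97.18 km × (2.77 − 2.65)/2.65 = 4.4 km.

4.4 km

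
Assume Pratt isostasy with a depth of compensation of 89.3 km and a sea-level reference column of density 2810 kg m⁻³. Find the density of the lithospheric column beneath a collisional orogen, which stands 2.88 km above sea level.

2720 kg m⁻³

Pratt balance: ρ_ref D = ρ (D + h).
ρ = ρ_ref D/(D + h) = 2810 × 89.3 km/(89.3 km + 2.88 km) = 2720 kg m⁻³.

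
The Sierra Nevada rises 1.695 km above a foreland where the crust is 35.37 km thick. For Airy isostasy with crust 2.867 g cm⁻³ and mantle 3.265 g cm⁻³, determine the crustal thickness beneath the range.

49.3 km

Root depth r = h ρ_c / (ρ_m − ρ_c) = 1.695 km × 2.867 / 0.398 = 12.21 km.
Total thickness = T + h + r = 35.37 km + 1.695 km + 12.21 km = 49.3 km.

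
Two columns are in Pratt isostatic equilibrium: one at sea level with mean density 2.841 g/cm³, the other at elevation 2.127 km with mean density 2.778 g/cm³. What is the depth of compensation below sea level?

93.8 km

ρ_ref D = ρ (D + h) → D (ρ_ref − ρ) = ρ h.
D = ρ h/(ρ_ref − ρ) = 2.778 × 2.127 km/(2.841 − 2.778) = 93.8 km.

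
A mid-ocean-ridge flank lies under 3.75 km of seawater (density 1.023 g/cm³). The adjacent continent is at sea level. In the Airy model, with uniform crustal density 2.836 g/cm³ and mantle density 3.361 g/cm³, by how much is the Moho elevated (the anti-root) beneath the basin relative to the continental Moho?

Balancing pressure at the compensation depth: replacing crust with seawater at the top is compensated by replacing crust with mantle at the base: d (ρ_c − ρ_w) = a (ρ_m − ρ_c).
a = d (ρ_c − ρ_w)/(ρ_m − ρ_c) = 3.75 km × 1.813/0.525 = 12.9 km.

12.9 km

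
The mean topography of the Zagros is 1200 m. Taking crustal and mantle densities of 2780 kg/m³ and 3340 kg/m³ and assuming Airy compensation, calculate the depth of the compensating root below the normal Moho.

Isostatic balance requires: the weight of the topography is balanced by the buoyancy of the root, ρ_c h = (ρ_m − ρ_c) r.
r = h · ρ_c / (ρ_m − ρ_c) = 1200 m × 2780 / (3340 − 2780) = 5960 m.

5960 m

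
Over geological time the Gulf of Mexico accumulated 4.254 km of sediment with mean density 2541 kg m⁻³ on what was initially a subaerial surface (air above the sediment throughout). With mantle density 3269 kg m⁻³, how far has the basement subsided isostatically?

Subaerial load: s = t ρ_sed / ρ_m = 4.254 km × 2541/3269 = 3.31 km.

3.31 km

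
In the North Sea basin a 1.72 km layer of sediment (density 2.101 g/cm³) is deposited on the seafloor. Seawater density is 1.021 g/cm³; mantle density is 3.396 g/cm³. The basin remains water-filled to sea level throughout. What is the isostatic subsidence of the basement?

0.782 km

Submarine loading: the sediment displaces seawater, and the subsidence is in turn flooded, so s (ρ_m − ρ_w) = t (ρ_sed − ρ_w).
s = 1.72 km × (2.101 − 1.021) / (3.396 − 1.021) = 0.782 km.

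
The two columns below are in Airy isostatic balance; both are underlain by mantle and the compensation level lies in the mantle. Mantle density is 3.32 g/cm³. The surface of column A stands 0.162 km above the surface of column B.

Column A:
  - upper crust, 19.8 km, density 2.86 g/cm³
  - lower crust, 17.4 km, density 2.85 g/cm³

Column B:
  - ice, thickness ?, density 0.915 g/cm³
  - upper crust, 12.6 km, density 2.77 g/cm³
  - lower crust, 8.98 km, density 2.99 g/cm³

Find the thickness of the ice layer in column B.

Take the compensation level at the base of the deeper column (depth z_c below the surface of column A) and equate Σ ρ_i t_i down to z_c; mantle fills any gap and the z_c terms cancel.
Column A: 19.8×2.86 + 17.4×2.85 + (z_c − 37.2)×3.32
Column B: 0.162×0 + x×0.915 + 12.6×2.77 + 8.98×2.99 + (z_c − 0.162 − 21.58 − x)×3.32
The z_c×3.32 term appears on both sides and cancels. Collect the known terms of each column as K = Σ(ρt)_known − 3.32 × (depth of known layers): K_A = 106.218 − 3.32×37.2 = −17.286; K_B = 61.7522 − 3.32×(0.162 + 21.58) = −10.43124.
Balance: K_A = K_B − x×(3.32 − 0.915), so x = (K_B − K_A)/(3.32 − 0.915) = 6.85476/2.405 = 2.85 km.

2.85 km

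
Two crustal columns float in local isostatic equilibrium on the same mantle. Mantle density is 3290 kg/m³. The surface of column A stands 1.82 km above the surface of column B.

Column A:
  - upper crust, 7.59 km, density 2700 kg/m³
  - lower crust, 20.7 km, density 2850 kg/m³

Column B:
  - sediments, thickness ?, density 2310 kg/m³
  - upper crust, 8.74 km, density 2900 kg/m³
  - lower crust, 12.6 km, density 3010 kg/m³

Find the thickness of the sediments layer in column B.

0.675 km

Take the compensation level at the base of the deeper column (depth z_c below the surface of column A) and equate Σ ρ_i t_i down to z_c; mantle fills any gap and the z_c terms cancel.
Column A: 7.59×2700 + 20.7×2850 + (z_c − 28.29)×3290
Column B: 1.82×0 + x×2310 + 8.74×2900 + 12.6×3010 + (z_c − 1.82 − 21.34 − x)×3290
The z_c×3290 term appears on both sides and cancels. Collect the known terms of each column as K = Σ(ρt)_known − 3290 × (depth of known layers): K_A = 79488 − 3290×28.29 = −13586.1; K_B = 63272 − 3290×(1.82 + 21.34) = −12924.4.
Balance: K_A = K_B − x×(3290 − 2310), so x = (K_B − K_A)/(3290 − 2310) = 661.7/980 = 0.675 km.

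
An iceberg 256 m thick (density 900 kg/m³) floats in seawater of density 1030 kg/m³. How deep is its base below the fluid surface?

Draft d = t ρ_obj/ρ_fluid = 256 m × 900/1030 = 224 m.

224 m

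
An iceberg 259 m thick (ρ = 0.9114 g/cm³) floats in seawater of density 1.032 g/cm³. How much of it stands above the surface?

30.3 m

Floating equilibrium: submerged depth d = t ρ_obj/ρ_fluid = 259 m × 0.9114/1.032 = 228.7 m.
Freeboard = t − d = 259 m − 228.7 m = 30.3 m.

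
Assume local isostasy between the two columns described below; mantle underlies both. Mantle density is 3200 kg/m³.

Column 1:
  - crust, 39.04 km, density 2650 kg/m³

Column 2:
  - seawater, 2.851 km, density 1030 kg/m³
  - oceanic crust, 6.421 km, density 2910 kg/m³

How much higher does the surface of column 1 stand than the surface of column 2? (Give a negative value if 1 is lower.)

4.19 km

For any compensation level in the mantle, the mantle terms cancel and isostasy reduces to e = (Σt_1 − Σt_2) − (Σ(ρt)_1 − Σ(ρt)_2) / ρ_m.
Σt_1 = 39.04 km; Σt_2 = 9.272 km; Σ(ρt)_1 = 103456; Σ(ρt)_2 = 21621.64 (in km·kg/m³).
e = (39.04 − 9.272) − (103456 − 21621.64) / 3200 = 4.19 km.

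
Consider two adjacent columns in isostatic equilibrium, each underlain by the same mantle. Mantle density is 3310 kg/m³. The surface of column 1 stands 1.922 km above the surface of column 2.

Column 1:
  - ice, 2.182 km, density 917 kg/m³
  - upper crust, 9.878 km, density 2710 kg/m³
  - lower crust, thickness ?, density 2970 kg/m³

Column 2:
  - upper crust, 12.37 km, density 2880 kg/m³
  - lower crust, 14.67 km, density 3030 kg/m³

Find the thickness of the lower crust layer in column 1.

13.6 km

Take the compensation level at the base of the deeper column (depth z_c below the surface of column 1) and equate Σ ρ_i t_i down to z_c; mantle fills any gap and the z_c terms cancel.
Column 1: 2.182×917 + 9.878×2710 + x×2970 + (z_c − 12.06 − x)×3310
Column 2: 1.922×0 + 12.37×2880 + 14.67×3030 + (z_c − 1.922 − 27.04)×3310
The z_c×3310 term appears on both sides and cancels. Collect the known terms of each column as K = Σ(ρt)_known − 3310 × (depth of known layers): K_1 = 28770.274 − 3310×12.06 = −11148.326; K_2 = 80075.7 − 3310×(1.922 + 27.04) = −15788.52.
Balance: K_1 − x×(3310 − 2970) = K_2, so x = (K_1 − K_2)/(3310 − 2970) = 4640.19/340 = 13.6 km.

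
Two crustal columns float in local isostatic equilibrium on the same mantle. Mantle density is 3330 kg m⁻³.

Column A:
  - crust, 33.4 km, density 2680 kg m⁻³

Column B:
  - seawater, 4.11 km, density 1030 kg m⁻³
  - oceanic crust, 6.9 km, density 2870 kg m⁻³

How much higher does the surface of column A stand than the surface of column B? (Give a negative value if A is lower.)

For any compensation level in the mantle, the mantle terms cancel and isostasy reduces to e = (Σt_A − Σt_B) − (Σ(ρt)_A − Σ(ρt)_B) / ρ_m.
Σt_A = 33.4 km; Σt_B = 11.01 km; Σ(ρt)_A = 89512; Σ(ρt)_B = 24036.3 (in km·kg m⁻³).
e = (33.4 − 11.01) − (89512 − 24036.3) / 3330 = 2.73 km.

2.73 km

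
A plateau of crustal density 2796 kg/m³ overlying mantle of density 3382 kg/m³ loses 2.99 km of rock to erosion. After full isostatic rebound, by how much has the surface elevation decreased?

0.518 km

Rebound u = e ρ_c/ρ_m = 2.99 km × 2796/3382 = 2.472 km.
Net surface drop = e − u = 2.99 km − 2.472 km = e (ρ_m − ρ_c)/ρ_m = 0.518 km.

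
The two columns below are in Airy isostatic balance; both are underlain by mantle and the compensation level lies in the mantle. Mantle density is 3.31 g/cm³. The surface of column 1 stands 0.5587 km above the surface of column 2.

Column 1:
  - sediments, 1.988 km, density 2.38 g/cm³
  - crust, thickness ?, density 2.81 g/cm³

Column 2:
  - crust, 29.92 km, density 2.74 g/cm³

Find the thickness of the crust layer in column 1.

34.1 km

Take the compensation level at the base of the deeper column (depth z_c below the surface of column 1) and equate Σ ρ_i t_i down to z_c; mantle fills any gap and the z_c terms cancel.
Column 1: 1.988×2.38 + x×2.81 + (z_c − 1.988 − x)×3.31
Column 2: 0.5587×0 + 29.92×2.74 + (z_c − 0.5587 − 29.92)×3.31
The z_c×3.31 term appears on both sides and cancels. Collect the known terms of each column as K = Σ(ρt)_known − 3.31 × (depth of known layers): K_1 = 4.73144 − 3.31×1.988 = −1.84884; K_2 = 81.9808 − 3.31×(0.5587 + 29.92) = −18.903697.
Balance: K_1 − x×(3.31 − 2.81) = K_2, so x = (K_1 − K_2)/(3.31 − 2.81) = 17.0549/0.5 = 34.1 km.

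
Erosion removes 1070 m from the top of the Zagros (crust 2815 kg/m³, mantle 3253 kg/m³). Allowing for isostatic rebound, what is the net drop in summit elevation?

Rebound u = e ρ_c/ρ_m = 1070 m × 2815/3253 = 925.9 m.
Net surface drop = e − u = 1070 m − 925.9 m = e (ρ_m − ρ_c)/ρ_m = 144 m.

144 m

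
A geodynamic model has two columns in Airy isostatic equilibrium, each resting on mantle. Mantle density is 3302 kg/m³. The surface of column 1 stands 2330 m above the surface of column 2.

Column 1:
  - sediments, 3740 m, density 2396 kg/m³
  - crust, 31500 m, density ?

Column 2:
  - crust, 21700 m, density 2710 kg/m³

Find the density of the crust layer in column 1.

2760 kg/m³

Take the compensation level at the base of the deeper column (depth z_c below the surface of column 1) and equate Σ ρ_i t_i down to z_c; mantle fills any gap and the z_c terms cancel.
Column 1: 3740×2396 + 31500×ρ + (z_c − 35240)×3302
Column 2: 2330×0 + 21700×2710 + (z_c − 2330 − 21700)×3302
The z_c×3302 term appears on both sides and cancels. Collect the known terms of each column as K = Σ(ρt)_known − 3302 × (depth of known layers): K_1 = 8961040 − 3302×35240 = −107401440; K_2 = 58807000 − 3302×(2330 + 21700) = −20540060.
Balance: K_1 + 31500×ρ = K_2, so ρ = (K_2 − K_1)/31500 = 86861400/31500 = 2760 kg/m³.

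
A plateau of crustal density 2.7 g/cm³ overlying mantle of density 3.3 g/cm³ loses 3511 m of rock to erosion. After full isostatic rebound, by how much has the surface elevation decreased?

638 m

Rebound u = e ρ_c/ρ_m = 3511 m × 2.7/3.3 = 2873 m.
Net surface drop = e − u = 3511 m − 2873 m = e (ρ_m − ρ_c)/ρ_m = 638 m.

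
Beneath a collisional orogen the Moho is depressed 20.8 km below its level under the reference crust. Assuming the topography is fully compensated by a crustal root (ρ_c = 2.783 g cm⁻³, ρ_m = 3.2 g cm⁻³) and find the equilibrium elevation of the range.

In Airy isostatic equilibrium: ρ_c h = (ρ_m − ρ_c) r.
h = r (ρ_m − ρ_c) / ρ_c = 20.8 km × (3.2 − 2.783) / 2.783 = 3.12 km.

3.12 km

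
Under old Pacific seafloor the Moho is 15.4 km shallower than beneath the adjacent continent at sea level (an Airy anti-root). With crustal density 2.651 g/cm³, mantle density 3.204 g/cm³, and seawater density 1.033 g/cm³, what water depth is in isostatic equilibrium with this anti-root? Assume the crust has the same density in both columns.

Replacing a thickness d of crust by seawater at the top must be balanced by replacing crust with mantle at the base: d (ρ_c − ρ_w) = a (ρ_m − ρ_c).
d = a (ρ_m − ρ_c)/(ρ_c − ρ_w) = 15.4 km × 0.553/1.618 = 5.26 km.

5.26 km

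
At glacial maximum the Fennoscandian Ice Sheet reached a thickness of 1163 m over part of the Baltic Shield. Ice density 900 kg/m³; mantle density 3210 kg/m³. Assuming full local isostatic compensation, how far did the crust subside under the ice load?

By Archimedes' principle applied to the lithosphere: the ice load ρ_ice t is balanced by mantle displaced below, ρ_m s.
s = t ρ_ice / ρ_m = 1163 m × 900/3210 = 326 m.

326 m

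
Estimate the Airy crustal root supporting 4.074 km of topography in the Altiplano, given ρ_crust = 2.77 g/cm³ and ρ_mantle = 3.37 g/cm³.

Balancing pressure at the compensation depth: the weight of the topography is balanced by the buoyancy of the root, ρ_c h = (ρ_m − ρ_c) r.
r = h · ρ_c / (ρ_m − ρ_c) = 4.074 km × 2.77 / (3.37 − 2.77) = 18.8 km.

18.8 km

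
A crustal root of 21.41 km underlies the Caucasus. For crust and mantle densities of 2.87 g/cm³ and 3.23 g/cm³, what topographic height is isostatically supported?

2.69 km

In Airy isostatic equilibrium: ρ_c h = (ρ_m − ρ_c) r.
h = r (ρ_m − ρ_c) / ρ_c = 21.41 km × (3.23 − 2.87) / 2.87 = 2.69 km.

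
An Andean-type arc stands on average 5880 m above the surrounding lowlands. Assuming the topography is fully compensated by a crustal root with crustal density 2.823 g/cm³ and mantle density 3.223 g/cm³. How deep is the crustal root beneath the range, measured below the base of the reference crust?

41500 m

Equating mass per unit area of the two columns: the weight of the topography is balanced by the buoyancy of the root, ρ_c h = (ρ_m − ρ_c) r.
r = h · ρ_c / (ρ_m − ρ_c) = 5880 m × 2.823 / (3.223 − 2.823) = 41500 m.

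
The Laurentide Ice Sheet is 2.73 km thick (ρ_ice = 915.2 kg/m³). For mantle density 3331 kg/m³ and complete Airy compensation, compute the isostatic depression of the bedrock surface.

0.75 km

In Airy isostatic equilibrium: the ice load ρ_ice t is balanced by mantle displaced below, ρ_m s.
s = t ρ_ice / ρ_m = 2.73 km × 915.2/3331 = 0.75 km.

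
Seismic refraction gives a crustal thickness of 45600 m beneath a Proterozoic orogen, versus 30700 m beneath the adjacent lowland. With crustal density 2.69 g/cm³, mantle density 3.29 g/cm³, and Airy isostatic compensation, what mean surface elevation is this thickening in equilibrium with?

Excess crust Δ = 45600 m − 30700 m = 14900 m, split between elevation h and root r with h + r = Δ.
Airy balance ρ_c h = (ρ_m − ρ_c) r gives r = h ρ_c/(ρ_m − ρ_c), so h (1 + ρ_c/(ρ_m − ρ_c)) = Δ, i.e. h = Δ (ρ_m − ρ_c)/ρ_m.
h = 14900 m × 0.6/3.29 = 2720 m.

2720 m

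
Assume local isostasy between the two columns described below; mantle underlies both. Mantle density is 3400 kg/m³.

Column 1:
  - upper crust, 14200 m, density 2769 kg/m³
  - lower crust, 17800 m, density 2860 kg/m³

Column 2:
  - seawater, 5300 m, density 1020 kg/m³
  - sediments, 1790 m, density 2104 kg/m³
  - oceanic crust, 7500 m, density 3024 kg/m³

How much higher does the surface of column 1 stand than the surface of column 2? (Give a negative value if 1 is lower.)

For any compensation level in the mantle, the mantle terms cancel and isostasy reduces to e = (Σt_1 − Σt_2) − (Σ(ρt)_1 − Σ(ρt)_2) / ρ_m.
Σt_1 = 32000 m; Σt_2 = 14590 m; Σ(ρt)_1 = 90227800; Σ(ρt)_2 = 31852160 (in m·kg/m³).
e = (32000 − 14590) − (90227800 − 31852160) / 3400 = 241 m.

241 m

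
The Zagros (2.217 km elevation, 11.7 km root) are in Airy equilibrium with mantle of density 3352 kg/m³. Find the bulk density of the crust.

2820 kg/m³

ρ_c h = (ρ_m − ρ_c) r → ρ_c (h + r) = ρ_m r → ρ_c = ρ_m r / (h + r).
ρ_c = 3352 × 11.7 km / (2.217 km + 11.7 km) = 2820 kg/m³.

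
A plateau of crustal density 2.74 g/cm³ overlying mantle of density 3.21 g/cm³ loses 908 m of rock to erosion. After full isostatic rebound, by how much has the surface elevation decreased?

133 m

Rebound u = e ρ_c/ρ_m = 908 m × 2.74/3.21 = 775.1 m.
Net surface drop = e − u = 908 m − 775.1 m = e (ρ_m − ρ_c)/ρ_m = 133 m.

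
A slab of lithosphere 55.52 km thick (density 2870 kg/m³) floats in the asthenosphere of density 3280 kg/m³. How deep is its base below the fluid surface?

Draft d = t ρ_obj/ρ_fluid = 55.52 km × 2870/3280 = 48.6 km.

48.6 km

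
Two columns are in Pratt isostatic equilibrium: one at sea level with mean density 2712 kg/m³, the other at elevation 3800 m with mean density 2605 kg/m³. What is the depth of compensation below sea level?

ρ_ref D = ρ (D + h) → D (ρ_ref − ρ) = ρ h.
D = ρ h/(ρ_ref − ρ) = 2605 × 3800 m/(2712 − 2605) = 92500 m.

92500 m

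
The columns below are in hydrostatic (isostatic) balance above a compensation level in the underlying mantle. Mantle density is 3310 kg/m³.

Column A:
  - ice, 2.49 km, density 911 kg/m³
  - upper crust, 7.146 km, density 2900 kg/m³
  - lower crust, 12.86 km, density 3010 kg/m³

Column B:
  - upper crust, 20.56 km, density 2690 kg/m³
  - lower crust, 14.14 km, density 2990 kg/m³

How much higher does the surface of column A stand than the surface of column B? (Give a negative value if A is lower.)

For any compensation level in the mantle, the mantle terms cancel and isostasy reduces to e = (Σt_A − Σt_B) − (Σ(ρt)_A − Σ(ρt)_B) / ρ_m.
Σt_A = 22.496 km; Σt_B = 34.7 km; Σ(ρt)_A = 61700.39; Σ(ρt)_B = 97585 (in km·kg/m³).
e = (22.496 − 34.7) − (61700.39 − 97585) / 3310 = −1.36 km.

−1.36 km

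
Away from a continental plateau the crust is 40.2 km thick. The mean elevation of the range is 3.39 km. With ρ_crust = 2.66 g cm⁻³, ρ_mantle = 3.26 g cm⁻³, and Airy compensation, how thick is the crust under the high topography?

Root depth r = h ρ_c / (ρ_m − ρ_c) = 3.39 km × 2.66 / 0.6 = 15.03 km.
Total thickness = T + h + r = 40.2 km + 3.39 km + 15.03 km = 58.6 km.

58.6 km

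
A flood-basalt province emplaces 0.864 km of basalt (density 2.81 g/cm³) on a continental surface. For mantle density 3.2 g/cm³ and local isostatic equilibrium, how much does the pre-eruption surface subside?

Subaerial loading: s = t ρ_load / ρ_m.
s = 0.864 km × 2.81/3.2 = 0.759 km.

0.759 km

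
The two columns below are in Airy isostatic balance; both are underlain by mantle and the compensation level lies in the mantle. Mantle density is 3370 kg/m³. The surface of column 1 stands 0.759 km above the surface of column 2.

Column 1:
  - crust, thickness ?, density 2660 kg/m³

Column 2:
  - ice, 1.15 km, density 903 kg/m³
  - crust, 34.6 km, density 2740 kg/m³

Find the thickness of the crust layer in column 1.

Take the compensation level at the base of the deeper column (depth z_c below the surface of column 1) and equate Σ ρ_i t_i down to z_c; mantle fills any gap and the z_c terms cancel.
Column 1: x×2660 + (z_c − 0 − x)×3370
Column 2: 0.759×0 + 1.15×903 + 34.6×2740 + (z_c − 0.759 − 35.75)×3370
The z_c×3370 term appears on both sides and cancels. Collect the known terms of each column as K = Σ(ρt)_known − 3370 × (depth of known layers): K_1 = 0 − 3370×0 = 0; K_2 = 95842.45 − 3370×(0.759 + 35.75) = −27192.88.
Balance: K_1 − x×(3370 − 2660) = K_2, so x = (K_1 − K_2)/(3370 − 2660) = 27192.9/710 = 38.3 km.

38.3 km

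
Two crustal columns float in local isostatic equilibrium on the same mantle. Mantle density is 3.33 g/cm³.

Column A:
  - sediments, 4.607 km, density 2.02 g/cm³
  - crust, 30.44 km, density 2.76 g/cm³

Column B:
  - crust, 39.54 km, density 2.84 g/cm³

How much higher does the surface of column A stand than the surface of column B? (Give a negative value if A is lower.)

1.2 km

For any compensation level in the mantle, the mantle terms cancel and isostasy reduces to e = (Σt_A − Σt_B) − (Σ(ρt)_A − Σ(ρt)_B) / ρ_m.
Σt_A = 35.047 km; Σt_B = 39.54 km; Σ(ρt)_A = 93.32054; Σ(ρt)_B = 112.2936 (in km·g/cm³).
e = (35.047 − 39.54) − (93.32054 − 112.2936) / 3.33 = 1.2 km.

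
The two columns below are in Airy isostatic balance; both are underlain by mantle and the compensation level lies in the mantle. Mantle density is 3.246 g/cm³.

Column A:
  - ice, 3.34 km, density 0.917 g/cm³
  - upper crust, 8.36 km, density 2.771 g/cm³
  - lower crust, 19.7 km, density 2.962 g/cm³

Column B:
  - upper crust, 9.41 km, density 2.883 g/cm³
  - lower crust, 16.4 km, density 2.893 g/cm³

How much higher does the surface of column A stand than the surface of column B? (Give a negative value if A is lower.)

2.51 km

For any compensation level in the mantle, the mantle terms cancel and isostasy reduces to e = (Σt_A − Σt_B) − (Σ(ρt)_A − Σ(ρt)_B) / ρ_m.
Σt_A = 31.4 km; Σt_B = 25.81 km; Σ(ρt)_A = 84.57974; Σ(ρt)_B = 74.57423 (in km·g/cm³).
e = (31.4 − 25.81) − (84.57974 − 74.57423) / 3.246 = 2.51 km.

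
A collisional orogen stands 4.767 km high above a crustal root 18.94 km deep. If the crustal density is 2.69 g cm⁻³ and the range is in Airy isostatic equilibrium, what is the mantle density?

Airy balance: ρ_c h = (ρ_m − ρ_c) r → ρ_m = ρ_c (1 + h/r).
ρ_m = 2.69 × (1 + 4.767 km/18.94 km) = 3.37 g cm⁻³.

3.37 g cm⁻³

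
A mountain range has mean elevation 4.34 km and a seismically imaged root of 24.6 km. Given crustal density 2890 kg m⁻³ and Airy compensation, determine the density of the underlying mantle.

Airy balance: ρ_c h = (ρ_m − ρ_c) r → ρ_m = ρ_c (1 + h/r).
ρ_m = 2890 × (1 + 4.34 km/24.6 km) = 3400 kg m⁻³.

3400 kg m⁻³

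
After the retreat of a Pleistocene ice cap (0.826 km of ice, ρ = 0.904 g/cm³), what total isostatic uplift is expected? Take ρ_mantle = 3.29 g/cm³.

Removing the load lets mantle flow back in; uplift u satisfies ρ_ice t = ρ_m u.
u = t ρ_ice/ρ_m = 0.826 km × 0.904/3.29 = 0.227 km.

0.227 km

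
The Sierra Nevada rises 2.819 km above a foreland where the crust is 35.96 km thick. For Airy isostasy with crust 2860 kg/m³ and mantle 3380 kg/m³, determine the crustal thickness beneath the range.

Root depth r = h ρ_c / (ρ_m − ρ_c) = 2.819 km × 2860 / 520 = 15.5 km.
Total thickness = T + h + r = 35.96 km + 2.819 km + 15.5 km = 54.3 km.

54.3 km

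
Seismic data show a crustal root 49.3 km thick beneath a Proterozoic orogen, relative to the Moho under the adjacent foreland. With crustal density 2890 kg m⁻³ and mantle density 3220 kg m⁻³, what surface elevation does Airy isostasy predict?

5.63 km

By Archimedes' principle applied to the lithosphere: ρ_c h = (ρ_m − ρ_c) r.
h = r (ρ_m − ρ_c) / ρ_c = 49.3 km × (3220 − 2890) / 2890 = 5.63 km.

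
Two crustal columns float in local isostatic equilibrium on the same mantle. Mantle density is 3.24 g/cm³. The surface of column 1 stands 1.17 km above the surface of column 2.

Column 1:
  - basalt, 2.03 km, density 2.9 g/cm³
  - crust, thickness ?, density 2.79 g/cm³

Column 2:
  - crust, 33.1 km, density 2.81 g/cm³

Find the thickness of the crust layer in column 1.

38.5 km

Take the compensation level at the base of the deeper column (depth z_c below the surface of column 1) and equate Σ ρ_i t_i down to z_c; mantle fills any gap and the z_c terms cancel.
Column 1: 2.03×2.9 + x×2.79 + (z_c − 2.03 − x)×3.24
Column 2: 1.17×0 + 33.1×2.81 + (z_c − 1.17 − 33.1)×3.24
The z_c×3.24 term appears on both sides and cancels. Collect the known terms of each column as K = Σ(ρt)_known − 3.24 × (depth of known layers): K_1 = 5.887 − 3.24×2.03 = −0.6902; K_2 = 93.011 − 3.24×(1.17 + 33.1) = −18.0238.
Balance: K_1 − x×(3.24 − 2.79) = K_2, so x = (K_1 − K_2)/(3.24 − 2.79) = 17.3336/0.45 = 38.5 km.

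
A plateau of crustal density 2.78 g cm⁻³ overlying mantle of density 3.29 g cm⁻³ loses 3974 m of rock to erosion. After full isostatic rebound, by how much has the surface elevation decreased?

Rebound u = e ρ_c/ρ_m = 3974 m × 2.78/3.29 = 3358 m.
Net surface drop = e − u = 3974 m − 3358 m = e (ρ_m − ρ_c)/ρ_m = 616 m.

616 m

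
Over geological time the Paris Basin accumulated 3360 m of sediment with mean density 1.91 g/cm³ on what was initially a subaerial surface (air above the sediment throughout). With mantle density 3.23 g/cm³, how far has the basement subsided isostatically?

1990 m

Subaerial load: s = t ρ_sed / ρ_m = 3360 m × 1.91/3.23 = 1990 m.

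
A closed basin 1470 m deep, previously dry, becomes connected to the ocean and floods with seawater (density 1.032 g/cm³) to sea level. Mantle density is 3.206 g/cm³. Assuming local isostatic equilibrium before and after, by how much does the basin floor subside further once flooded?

After flooding the water column is d + s deep. Its weight must equal the weight of mantle displaced by the extra subsidence s: (d + s) ρ_w = s ρ_m.
s = d ρ_w / (ρ_m − ρ_w) = 1470 m × 1.032/(3.206 − 1.032) = 698 m.

698 m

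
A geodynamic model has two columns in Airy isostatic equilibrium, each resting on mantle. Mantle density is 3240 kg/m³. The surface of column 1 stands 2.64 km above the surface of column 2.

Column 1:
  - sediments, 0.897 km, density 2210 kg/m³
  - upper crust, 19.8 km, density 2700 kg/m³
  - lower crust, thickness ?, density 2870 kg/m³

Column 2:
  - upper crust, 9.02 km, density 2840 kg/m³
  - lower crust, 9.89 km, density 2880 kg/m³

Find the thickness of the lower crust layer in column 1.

Take the compensation level at the base of the deeper column (depth z_c below the surface of column 1) and equate Σ ρ_i t_i down to z_c; mantle fills any gap and the z_c terms cancel.
Column 1: 0.897×2210 + 19.8×2700 + x×2870 + (z_c − 20.697 − x)×3240
Column 2: 2.64×0 + 9.02×2840 + 9.89×2880 + (z_c − 2.64 − 18.91)×3240
The z_c×3240 term appears on both sides and cancels. Collect the known terms of each column as K = Σ(ρt)_known − 3240 × (depth of known layers): K_1 = 55442.37 − 3240×20.697 = −11615.91; K_2 = 54100 − 3240×(2.64 + 18.91) = −15722.
Balance: K_1 − x×(3240 − 2870) = K_2, so x = (K_1 − K_2)/(3240 − 2870) = 4106.09/370 = 11.1 km.

11.1 km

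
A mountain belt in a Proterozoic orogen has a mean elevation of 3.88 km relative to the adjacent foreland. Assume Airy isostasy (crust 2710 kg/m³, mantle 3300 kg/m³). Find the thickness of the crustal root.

By Archimedes' principle applied to the lithosphere: the weight of the topography is balanced by the buoyancy of the root, ρ_c h = (ρ_m − ρ_c) r.
r = h · ρ_c / (ρ_m − ρ_c) = 3.88 km × 2710 / (3300 − 2710) = 17.8 km.

17.8 km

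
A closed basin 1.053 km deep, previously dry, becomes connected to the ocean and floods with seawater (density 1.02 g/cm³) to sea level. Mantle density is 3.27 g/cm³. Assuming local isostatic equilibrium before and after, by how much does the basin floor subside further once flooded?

0.477 km

After flooding the water column is d + s deep. Its weight must equal the weight of mantle displaced by the extra subsidence s: (d + s) ρ_w = s ρ_m.
s = d ρ_w / (ρ_m − ρ_w) = 1.053 km × 1.02/(3.27 − 1.02) = 0.477 km.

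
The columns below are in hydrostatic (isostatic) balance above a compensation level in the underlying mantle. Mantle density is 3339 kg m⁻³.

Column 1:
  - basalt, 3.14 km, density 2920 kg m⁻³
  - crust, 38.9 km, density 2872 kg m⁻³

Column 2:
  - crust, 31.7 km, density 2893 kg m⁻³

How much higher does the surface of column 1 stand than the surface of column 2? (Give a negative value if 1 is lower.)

For any compensation level in the mantle, the mantle terms cancel and isostasy reduces to e = (Σt_1 − Σt_2) − (Σ(ρt)_1 − Σ(ρt)_2) / ρ_m.
Σt_1 = 42.04 km; Σt_2 = 31.7 km; Σ(ρt)_1 = 120889.6; Σ(ρt)_2 = 91708.1 (in km·kg m⁻³).
e = (42.04 − 31.7) − (120889.6 − 91708.1) / 3339 = 1.6 km.

1.6 km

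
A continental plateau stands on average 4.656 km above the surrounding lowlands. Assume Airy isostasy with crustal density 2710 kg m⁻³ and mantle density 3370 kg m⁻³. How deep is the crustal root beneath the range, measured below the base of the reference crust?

19.1 km

For local isostatic compensation: the weight of the topography is balanced by the buoyancy of the root, ρ_c h = (ρ_m − ρ_c) r.
r = h · ρ_c / (ρ_m − ρ_c) = 4.656 km × 2710 / (3370 − 2710) = 19.1 km.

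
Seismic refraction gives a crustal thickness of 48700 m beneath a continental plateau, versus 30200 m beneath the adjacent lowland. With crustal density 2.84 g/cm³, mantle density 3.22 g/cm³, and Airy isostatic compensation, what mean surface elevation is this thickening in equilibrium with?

2180 m

Excess crust Δ = 48700 m − 30200 m = 18500 m, split between elevation h and root r with h + r = Δ.
Airy balance ρ_c h = (ρ_m − ρ_c) r gives r = h ρ_c/(ρ_m − ρ_c), so h (1 + ρ_c/(ρ_m − ρ_c)) = Δ, i.e. h = Δ (ρ_m − ρ_c)/ρ_m.
h = 18500 m × 0.38/3.22 = 2180 m.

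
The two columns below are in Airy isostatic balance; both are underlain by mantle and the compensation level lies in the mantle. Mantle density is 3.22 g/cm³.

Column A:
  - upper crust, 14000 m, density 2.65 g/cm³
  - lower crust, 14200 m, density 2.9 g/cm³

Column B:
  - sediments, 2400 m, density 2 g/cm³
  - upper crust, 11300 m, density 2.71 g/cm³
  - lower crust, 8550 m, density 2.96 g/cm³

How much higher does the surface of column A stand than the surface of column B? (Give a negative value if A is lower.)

For any compensation level in the mantle, the mantle terms cancel and isostasy reduces to e = (Σt_A − Σt_B) − (Σ(ρt)_A − Σ(ρt)_B) / ρ_m.
Σt_A = 28200 m; Σt_B = 22250 m; Σ(ρt)_A = 78280; Σ(ρt)_B = 60731 (in m·g/cm³).
e = (28200 − 22250) − (78280 − 60731) / 3.22 = 500 m.

500 m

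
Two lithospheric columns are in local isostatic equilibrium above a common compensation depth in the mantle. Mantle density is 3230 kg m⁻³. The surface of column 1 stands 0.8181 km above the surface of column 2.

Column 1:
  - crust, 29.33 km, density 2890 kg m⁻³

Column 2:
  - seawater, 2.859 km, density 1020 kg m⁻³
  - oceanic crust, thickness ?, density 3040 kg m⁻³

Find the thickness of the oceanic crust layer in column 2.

Take the compensation level at the base of the deeper column (depth z_c below the surface of column 1) and equate Σ ρ_i t_i down to z_c; mantle fills any gap and the z_c terms cancel.
Column 1: 29.33×2890 + (z_c − 29.33)×3230
Column 2: 0.8181×0 + 2.859×1020 + x×3040 + (z_c − 0.8181 − 2.859 − x)×3230
The z_c×3230 term appears on both sides and cancels. Collect the known terms of each column as K = Σ(ρt)_known − 3230 × (depth of known layers): K_1 = 84763.7 − 3230×29.33 = −9972.2; K_2 = 2916.18 − 3230×(0.8181 + 2.859) = −8960.853.
Balance: K_1 = K_2 − x×(3230 − 3040), so x = (K_2 − K_1)/(3230 − 3040) = 1011.35/190 = 5.32 km.

5.32 km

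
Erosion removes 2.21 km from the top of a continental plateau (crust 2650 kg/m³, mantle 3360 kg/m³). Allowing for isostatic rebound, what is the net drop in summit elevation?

0.467 km

Rebound u = e ρ_c/ρ_m = 2.21 km × 2650/3360 = 1.743 km.
Net surface drop = e − u = 2.21 km − 1.743 km = e (ρ_m − ρ_c)/ρ_m = 0.467 km.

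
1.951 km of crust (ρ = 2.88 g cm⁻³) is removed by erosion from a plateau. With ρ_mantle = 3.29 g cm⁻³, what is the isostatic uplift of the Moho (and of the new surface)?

1.71 km

Unloading: uplift u = e ρ_c/ρ_m = 1.951 km × 2.88/3.29 = 1.71 km.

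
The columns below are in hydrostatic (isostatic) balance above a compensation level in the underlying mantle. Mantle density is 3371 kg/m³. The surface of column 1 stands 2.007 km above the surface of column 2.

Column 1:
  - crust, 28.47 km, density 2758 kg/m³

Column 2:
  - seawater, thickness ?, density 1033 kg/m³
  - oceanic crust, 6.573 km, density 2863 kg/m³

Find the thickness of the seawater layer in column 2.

Take the compensation level at the base of the deeper column (depth z_c below the surface of column 1) and equate Σ ρ_i t_i down to z_c; mantle fills any gap and the z_c terms cancel.
Column 1: 28.47×2758 + (z_c − 28.47)×3371
Column 2: 2.007×0 + x×1033 + 6.573×2863 + (z_c − 2.007 − 6.573 − x)×3371
The z_c×3371 term appears on both sides and cancels. Collect the known terms of each column as K = Σ(ρt)_known − 3371 × (depth of known layers): K_1 = 78520.26 − 3371×28.47 = −17452.11; K_2 = 18818.499 − 3371×(2.007 + 6.573) = −10104.681.
Balance: K_1 = K_2 − x×(3371 − 1033), so x = (K_2 − K_1)/(3371 − 1033) = 7347.43/2338 = 3.14 km.

3.14 km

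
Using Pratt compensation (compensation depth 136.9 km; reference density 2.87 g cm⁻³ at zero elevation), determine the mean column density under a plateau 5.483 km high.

2.76 g cm⁻³

Pratt balance: ρ_ref D = ρ (D + h).
ρ = ρ_ref D/(D + h) = 2.87 × 136.9 km/(136.9 km + 5.483 km) = 2.76 g cm⁻³.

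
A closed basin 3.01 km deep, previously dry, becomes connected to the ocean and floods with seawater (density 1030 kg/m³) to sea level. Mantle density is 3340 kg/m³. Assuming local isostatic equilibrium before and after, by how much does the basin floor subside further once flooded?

After flooding the water column is d + s deep. Its weight must equal the weight of mantle displaced by the extra subsidence s: (d + s) ρ_w = s ρ_m.
s = d ρ_w / (ρ_m − ρ_w) = 3.01 km × 1030/(3340 − 1030) = 1.34 km.

1.34 km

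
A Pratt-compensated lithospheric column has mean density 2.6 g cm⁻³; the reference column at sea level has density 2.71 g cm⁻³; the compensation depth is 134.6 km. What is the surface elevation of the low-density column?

5.69 km

ρ_ref D = ρ (D + h) → h = D (ρ_ref − ρ)/ρ.
h = 134.6 km × (2.71 − 2.6)/2.6 = 5.69 km.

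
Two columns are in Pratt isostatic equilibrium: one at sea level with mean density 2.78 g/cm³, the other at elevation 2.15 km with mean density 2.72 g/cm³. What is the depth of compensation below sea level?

ρ_ref D = ρ (D + h) → D (ρ_ref − ρ) = ρ h.
D = ρ h/(ρ_ref − ρ) = 2.72 × 2.15 km/(2.78 − 2.72) = 97.5 km.

97.5 km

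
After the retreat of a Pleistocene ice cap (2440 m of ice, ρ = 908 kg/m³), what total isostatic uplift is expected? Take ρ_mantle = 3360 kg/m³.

659 m

Removing the load lets mantle flow back in; uplift u satisfies ρ_ice t = ρ_m u.
u = t ρ_ice/ρ_m = 2440 m × 908/3360 = 659 m.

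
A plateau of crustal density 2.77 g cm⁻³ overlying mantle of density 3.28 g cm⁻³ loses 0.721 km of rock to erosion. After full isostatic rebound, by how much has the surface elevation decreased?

0.112 km

Rebound u = e ρ_c/ρ_m = 0.721 km × 2.77/3.28 = 0.6089 km.
Net surface drop = e − u = 0.721 km − 0.6089 km = e (ρ_m − ρ_c)/ρ_m = 0.112 km.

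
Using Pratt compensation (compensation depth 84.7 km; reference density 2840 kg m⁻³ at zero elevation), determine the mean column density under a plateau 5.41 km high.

Pratt balance: ρ_ref D = ρ (D + h).
ρ = ρ_ref D/(D + h) = 2840 × 84.7 km/(84.7 km + 5.41 km) = 2670 kg m⁻³.

2670 kg m⁻³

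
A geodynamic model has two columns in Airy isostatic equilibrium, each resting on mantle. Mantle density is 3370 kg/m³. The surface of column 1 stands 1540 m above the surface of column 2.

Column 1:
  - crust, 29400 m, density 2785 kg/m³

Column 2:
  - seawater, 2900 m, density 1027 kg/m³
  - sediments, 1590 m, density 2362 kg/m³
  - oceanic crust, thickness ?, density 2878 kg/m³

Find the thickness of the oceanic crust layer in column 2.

7340 m

Take the compensation level at the base of the deeper column (depth z_c below the surface of column 1) and equate Σ ρ_i t_i down to z_c; mantle fills any gap and the z_c terms cancel.
Column 1: 29400×2785 + (z_c − 29400)×3370
Column 2: 1540×0 + 2900×1027 + 1590×2362 + x×2878 + (z_c − 1540 − 4490 − x)×3370
The z_c×3370 term appears on both sides and cancels. Collect the known terms of each column as K = Σ(ρt)_known − 3370 × (depth of known layers): K_1 = 81879000 − 3370×29400 = −17199000; K_2 = 6733880 − 3370×(1540 + 4490) = −13587220.
Balance: K_1 = K_2 − x×(3370 − 2878), so x = (K_2 − K_1)/(3370 − 2878) = 3611780/492 = 7340 m.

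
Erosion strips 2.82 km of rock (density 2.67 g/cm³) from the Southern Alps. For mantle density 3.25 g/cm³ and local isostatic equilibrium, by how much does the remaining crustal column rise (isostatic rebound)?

2.32 km

Unloading: uplift u = e ρ_c/ρ_m = 2.82 km × 2.67/3.25 = 2.32 km.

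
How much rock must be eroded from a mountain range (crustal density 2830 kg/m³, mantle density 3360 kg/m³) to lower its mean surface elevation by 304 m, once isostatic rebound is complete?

Net drop Δ = e − u = e − e ρ_c/ρ_m = e (ρ_m − ρ_c)/ρ_m.
e = Δ ρ_m/(ρ_m − ρ_c) = 304 m × 3360/530 = 1930 m.

1930 m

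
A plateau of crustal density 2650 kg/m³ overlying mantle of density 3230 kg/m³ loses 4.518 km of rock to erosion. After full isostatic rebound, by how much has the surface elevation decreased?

Rebound u = e ρ_c/ρ_m = 4.518 km × 2650/3230 = 3.707 km.
Net surface drop = e − u = 4.518 km − 3.707 km = e (ρ_m − ρ_c)/ρ_m = 0.811 km.

0.811 km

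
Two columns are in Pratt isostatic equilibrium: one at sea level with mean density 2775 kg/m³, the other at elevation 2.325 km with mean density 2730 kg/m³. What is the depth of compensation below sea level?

ρ_ref D = ρ (D + h) → D (ρ_ref − ρ) = ρ h.
D = ρ h/(ρ_ref − ρ) = 2730 × 2.325 km/(2775 − 2730) = 141 km.

141 km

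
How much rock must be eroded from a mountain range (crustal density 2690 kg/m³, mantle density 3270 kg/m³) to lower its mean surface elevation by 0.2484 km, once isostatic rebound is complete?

Net drop Δ = e − u = e − e ρ_c/ρ_m = e (ρ_m − ρ_c)/ρ_m.
e = Δ ρ_m/(ρ_m − ρ_c) = 0.2484 km × 3270/580 = 1.4 km.

1.4 km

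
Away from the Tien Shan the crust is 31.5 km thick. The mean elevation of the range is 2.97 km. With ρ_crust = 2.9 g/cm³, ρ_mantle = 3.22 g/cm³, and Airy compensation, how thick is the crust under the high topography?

Root depth r = h ρ_c / (ρ_m − ρ_c) = 2.97 km × 2.9 / 0.32 = 26.92 km.
Total thickness = T + h + r = 31.5 km + 2.97 km + 26.92 km = 61.4 km.

61.4 km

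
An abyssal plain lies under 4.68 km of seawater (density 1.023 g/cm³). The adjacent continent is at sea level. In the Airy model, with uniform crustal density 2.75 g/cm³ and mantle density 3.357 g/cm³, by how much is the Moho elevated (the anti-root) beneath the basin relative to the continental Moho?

Balancing pressure at the compensation depth: replacing crust with seawater at the top is compensated by replacing crust with mantle at the base: d (ρ_c − ρ_w) = a (ρ_m − ρ_c).
a = d (ρ_c − ρ_w)/(ρ_m − ρ_c) = 4.68 km × 1.727/0.607 = 13.3 km.

13.3 km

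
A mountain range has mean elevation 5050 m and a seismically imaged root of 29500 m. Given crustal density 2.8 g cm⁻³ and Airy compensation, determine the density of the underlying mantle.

Airy balance: ρ_c h = (ρ_m − ρ_c) r → ρ_m = ρ_c (1 + h/r).
ρ_m = 2.8 × (1 + 5050 m/29500 m) = 3.28 g cm⁻³.

3.28 g cm⁻³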